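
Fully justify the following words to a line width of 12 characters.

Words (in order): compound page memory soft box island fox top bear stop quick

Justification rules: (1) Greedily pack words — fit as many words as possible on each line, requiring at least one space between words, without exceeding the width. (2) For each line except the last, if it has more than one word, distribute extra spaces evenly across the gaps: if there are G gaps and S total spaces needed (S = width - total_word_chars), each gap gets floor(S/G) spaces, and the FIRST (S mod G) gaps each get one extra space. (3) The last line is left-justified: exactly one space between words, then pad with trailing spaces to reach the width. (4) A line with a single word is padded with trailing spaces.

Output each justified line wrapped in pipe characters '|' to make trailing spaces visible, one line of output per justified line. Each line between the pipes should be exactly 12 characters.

Line 1: ['compound'] (min_width=8, slack=4)
Line 2: ['page', 'memory'] (min_width=11, slack=1)
Line 3: ['soft', 'box'] (min_width=8, slack=4)
Line 4: ['island', 'fox'] (min_width=10, slack=2)
Line 5: ['top', 'bear'] (min_width=8, slack=4)
Line 6: ['stop', 'quick'] (min_width=10, slack=2)

Answer: |compound    |
|page  memory|
|soft     box|
|island   fox|
|top     bear|
|stop quick  |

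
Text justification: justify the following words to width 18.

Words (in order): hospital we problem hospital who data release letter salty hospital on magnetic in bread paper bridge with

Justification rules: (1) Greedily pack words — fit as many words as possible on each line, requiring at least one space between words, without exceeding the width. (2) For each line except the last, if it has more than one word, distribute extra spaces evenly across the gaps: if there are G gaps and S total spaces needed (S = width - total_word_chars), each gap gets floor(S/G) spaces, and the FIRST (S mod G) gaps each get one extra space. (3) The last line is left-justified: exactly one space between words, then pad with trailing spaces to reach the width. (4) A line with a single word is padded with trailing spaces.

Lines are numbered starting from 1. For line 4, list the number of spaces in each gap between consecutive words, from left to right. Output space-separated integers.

Answer: 7

Derivation:
Line 1: ['hospital', 'we'] (min_width=11, slack=7)
Line 2: ['problem', 'hospital'] (min_width=16, slack=2)
Line 3: ['who', 'data', 'release'] (min_width=16, slack=2)
Line 4: ['letter', 'salty'] (min_width=12, slack=6)
Line 5: ['hospital', 'on'] (min_width=11, slack=7)
Line 6: ['magnetic', 'in', 'bread'] (min_width=17, slack=1)
Line 7: ['paper', 'bridge', 'with'] (min_width=17, slack=1)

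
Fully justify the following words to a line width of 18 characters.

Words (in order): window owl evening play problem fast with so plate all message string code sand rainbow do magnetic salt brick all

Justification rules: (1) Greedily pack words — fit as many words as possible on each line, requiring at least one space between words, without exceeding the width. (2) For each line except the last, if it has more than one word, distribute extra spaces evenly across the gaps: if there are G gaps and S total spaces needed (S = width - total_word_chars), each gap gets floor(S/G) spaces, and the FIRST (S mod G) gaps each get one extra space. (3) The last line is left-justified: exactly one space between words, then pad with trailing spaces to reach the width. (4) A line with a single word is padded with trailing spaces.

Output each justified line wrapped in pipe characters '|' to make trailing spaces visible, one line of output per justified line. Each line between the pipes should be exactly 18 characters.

Line 1: ['window', 'owl', 'evening'] (min_width=18, slack=0)
Line 2: ['play', 'problem', 'fast'] (min_width=17, slack=1)
Line 3: ['with', 'so', 'plate', 'all'] (min_width=17, slack=1)
Line 4: ['message', 'string'] (min_width=14, slack=4)
Line 5: ['code', 'sand', 'rainbow'] (min_width=17, slack=1)
Line 6: ['do', 'magnetic', 'salt'] (min_width=16, slack=2)
Line 7: ['brick', 'all'] (min_width=9, slack=9)

Answer: |window owl evening|
|play  problem fast|
|with  so plate all|
|message     string|
|code  sand rainbow|
|do  magnetic  salt|
|brick all         |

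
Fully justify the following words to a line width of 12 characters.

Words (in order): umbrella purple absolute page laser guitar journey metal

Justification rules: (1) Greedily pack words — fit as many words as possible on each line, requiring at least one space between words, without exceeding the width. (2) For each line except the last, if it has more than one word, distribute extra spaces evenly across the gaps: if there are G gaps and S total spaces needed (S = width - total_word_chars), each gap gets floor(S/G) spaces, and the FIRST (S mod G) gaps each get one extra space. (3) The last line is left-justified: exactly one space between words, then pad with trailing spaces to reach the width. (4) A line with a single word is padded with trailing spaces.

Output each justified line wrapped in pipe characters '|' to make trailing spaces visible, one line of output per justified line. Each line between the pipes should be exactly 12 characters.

Line 1: ['umbrella'] (min_width=8, slack=4)
Line 2: ['purple'] (min_width=6, slack=6)
Line 3: ['absolute'] (min_width=8, slack=4)
Line 4: ['page', 'laser'] (min_width=10, slack=2)
Line 5: ['guitar'] (min_width=6, slack=6)
Line 6: ['journey'] (min_width=7, slack=5)
Line 7: ['metal'] (min_width=5, slack=7)

Answer: |umbrella    |
|purple      |
|absolute    |
|page   laser|
|guitar      |
|journey     |
|metal       |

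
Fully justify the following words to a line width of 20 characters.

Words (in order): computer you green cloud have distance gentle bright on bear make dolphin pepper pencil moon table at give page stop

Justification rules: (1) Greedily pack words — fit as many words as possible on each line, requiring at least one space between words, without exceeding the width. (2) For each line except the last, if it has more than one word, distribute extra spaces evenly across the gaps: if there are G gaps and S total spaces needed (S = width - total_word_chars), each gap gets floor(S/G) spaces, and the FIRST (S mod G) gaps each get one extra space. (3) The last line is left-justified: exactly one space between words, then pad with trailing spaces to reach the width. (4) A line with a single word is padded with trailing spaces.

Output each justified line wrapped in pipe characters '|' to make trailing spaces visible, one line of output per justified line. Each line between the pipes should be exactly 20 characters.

Answer: |computer  you  green|
|cloud  have distance|
|gentle   bright   on|
|bear   make  dolphin|
|pepper  pencil  moon|
|table  at  give page|
|stop                |

Derivation:
Line 1: ['computer', 'you', 'green'] (min_width=18, slack=2)
Line 2: ['cloud', 'have', 'distance'] (min_width=19, slack=1)
Line 3: ['gentle', 'bright', 'on'] (min_width=16, slack=4)
Line 4: ['bear', 'make', 'dolphin'] (min_width=17, slack=3)
Line 5: ['pepper', 'pencil', 'moon'] (min_width=18, slack=2)
Line 6: ['table', 'at', 'give', 'page'] (min_width=18, slack=2)
Line 7: ['stop'] (min_width=4, slack=16)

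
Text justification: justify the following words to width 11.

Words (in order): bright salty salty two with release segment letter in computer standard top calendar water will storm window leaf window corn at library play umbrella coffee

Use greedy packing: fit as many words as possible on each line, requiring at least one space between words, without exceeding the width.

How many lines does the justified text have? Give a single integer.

Answer: 18

Derivation:
Line 1: ['bright'] (min_width=6, slack=5)
Line 2: ['salty', 'salty'] (min_width=11, slack=0)
Line 3: ['two', 'with'] (min_width=8, slack=3)
Line 4: ['release'] (min_width=7, slack=4)
Line 5: ['segment'] (min_width=7, slack=4)
Line 6: ['letter', 'in'] (min_width=9, slack=2)
Line 7: ['computer'] (min_width=8, slack=3)
Line 8: ['standard'] (min_width=8, slack=3)
Line 9: ['top'] (min_width=3, slack=8)
Line 10: ['calendar'] (min_width=8, slack=3)
Line 11: ['water', 'will'] (min_width=10, slack=1)
Line 12: ['storm'] (min_width=5, slack=6)
Line 13: ['window', 'leaf'] (min_width=11, slack=0)
Line 14: ['window', 'corn'] (min_width=11, slack=0)
Line 15: ['at', 'library'] (min_width=10, slack=1)
Line 16: ['play'] (min_width=4, slack=7)
Line 17: ['umbrella'] (min_width=8, slack=3)
Line 18: ['coffee'] (min_width=6, slack=5)
Total lines: 18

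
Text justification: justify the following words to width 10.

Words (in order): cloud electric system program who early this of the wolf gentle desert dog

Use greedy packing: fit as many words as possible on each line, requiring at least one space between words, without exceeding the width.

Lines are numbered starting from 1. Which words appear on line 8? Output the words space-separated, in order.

Answer: gentle

Derivation:
Line 1: ['cloud'] (min_width=5, slack=5)
Line 2: ['electric'] (min_width=8, slack=2)
Line 3: ['system'] (min_width=6, slack=4)
Line 4: ['program'] (min_width=7, slack=3)
Line 5: ['who', 'early'] (min_width=9, slack=1)
Line 6: ['this', 'of'] (min_width=7, slack=3)
Line 7: ['the', 'wolf'] (min_width=8, slack=2)
Line 8: ['gentle'] (min_width=6, slack=4)
Line 9: ['desert', 'dog'] (min_width=10, slack=0)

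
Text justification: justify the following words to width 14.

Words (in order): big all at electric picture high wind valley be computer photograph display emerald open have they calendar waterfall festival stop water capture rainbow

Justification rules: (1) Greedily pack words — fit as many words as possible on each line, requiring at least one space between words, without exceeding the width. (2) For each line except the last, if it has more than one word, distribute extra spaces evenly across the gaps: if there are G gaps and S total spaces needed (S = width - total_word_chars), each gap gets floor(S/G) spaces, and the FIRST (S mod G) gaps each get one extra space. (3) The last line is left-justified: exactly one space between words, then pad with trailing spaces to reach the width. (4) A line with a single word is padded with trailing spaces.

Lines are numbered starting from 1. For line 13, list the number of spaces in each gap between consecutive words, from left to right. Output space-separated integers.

Answer: 2

Derivation:
Line 1: ['big', 'all', 'at'] (min_width=10, slack=4)
Line 2: ['electric'] (min_width=8, slack=6)
Line 3: ['picture', 'high'] (min_width=12, slack=2)
Line 4: ['wind', 'valley', 'be'] (min_width=14, slack=0)
Line 5: ['computer'] (min_width=8, slack=6)
Line 6: ['photograph'] (min_width=10, slack=4)
Line 7: ['display'] (min_width=7, slack=7)
Line 8: ['emerald', 'open'] (min_width=12, slack=2)
Line 9: ['have', 'they'] (min_width=9, slack=5)
Line 10: ['calendar'] (min_width=8, slack=6)
Line 11: ['waterfall'] (min_width=9, slack=5)
Line 12: ['festival', 'stop'] (min_width=13, slack=1)
Line 13: ['water', 'capture'] (min_width=13, slack=1)
Line 14: ['rainbow'] (min_width=7, slack=7)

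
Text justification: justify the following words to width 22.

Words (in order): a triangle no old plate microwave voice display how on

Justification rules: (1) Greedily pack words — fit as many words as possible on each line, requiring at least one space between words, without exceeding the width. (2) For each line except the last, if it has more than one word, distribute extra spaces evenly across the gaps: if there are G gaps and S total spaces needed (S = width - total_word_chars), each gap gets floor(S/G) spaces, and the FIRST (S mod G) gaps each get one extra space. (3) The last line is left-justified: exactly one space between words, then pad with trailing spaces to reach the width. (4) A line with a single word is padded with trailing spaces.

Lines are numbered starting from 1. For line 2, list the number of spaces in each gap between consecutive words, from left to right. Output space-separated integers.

Answer: 2 1

Derivation:
Line 1: ['a', 'triangle', 'no', 'old'] (min_width=17, slack=5)
Line 2: ['plate', 'microwave', 'voice'] (min_width=21, slack=1)
Line 3: ['display', 'how', 'on'] (min_width=14, slack=8)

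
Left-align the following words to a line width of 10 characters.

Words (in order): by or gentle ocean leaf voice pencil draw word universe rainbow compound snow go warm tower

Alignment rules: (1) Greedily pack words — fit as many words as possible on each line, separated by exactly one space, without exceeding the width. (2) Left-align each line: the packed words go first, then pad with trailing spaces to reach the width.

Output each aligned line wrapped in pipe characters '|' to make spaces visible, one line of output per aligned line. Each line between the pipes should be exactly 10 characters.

Answer: |by or     |
|gentle    |
|ocean leaf|
|voice     |
|pencil    |
|draw word |
|universe  |
|rainbow   |
|compound  |
|snow go   |
|warm tower|

Derivation:
Line 1: ['by', 'or'] (min_width=5, slack=5)
Line 2: ['gentle'] (min_width=6, slack=4)
Line 3: ['ocean', 'leaf'] (min_width=10, slack=0)
Line 4: ['voice'] (min_width=5, slack=5)
Line 5: ['pencil'] (min_width=6, slack=4)
Line 6: ['draw', 'word'] (min_width=9, slack=1)
Line 7: ['universe'] (min_width=8, slack=2)
Line 8: ['rainbow'] (min_width=7, slack=3)
Line 9: ['compound'] (min_width=8, slack=2)
Line 10: ['snow', 'go'] (min_width=7, slack=3)
Line 11: ['warm', 'tower'] (min_width=10, slack=0)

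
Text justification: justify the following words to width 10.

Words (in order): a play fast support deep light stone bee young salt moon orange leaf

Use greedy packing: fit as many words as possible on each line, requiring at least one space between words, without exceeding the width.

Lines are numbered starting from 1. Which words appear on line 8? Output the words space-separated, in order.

Line 1: ['a', 'play'] (min_width=6, slack=4)
Line 2: ['fast'] (min_width=4, slack=6)
Line 3: ['support'] (min_width=7, slack=3)
Line 4: ['deep', 'light'] (min_width=10, slack=0)
Line 5: ['stone', 'bee'] (min_width=9, slack=1)
Line 6: ['young', 'salt'] (min_width=10, slack=0)
Line 7: ['moon'] (min_width=4, slack=6)
Line 8: ['orange'] (min_width=6, slack=4)
Line 9: ['leaf'] (min_width=4, slack=6)

Answer: orange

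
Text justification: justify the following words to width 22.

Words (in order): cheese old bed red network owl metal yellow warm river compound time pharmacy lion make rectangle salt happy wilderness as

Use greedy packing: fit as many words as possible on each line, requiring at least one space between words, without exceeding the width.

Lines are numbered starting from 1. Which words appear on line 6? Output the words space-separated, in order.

Answer: salt happy wilderness

Derivation:
Line 1: ['cheese', 'old', 'bed', 'red'] (min_width=18, slack=4)
Line 2: ['network', 'owl', 'metal'] (min_width=17, slack=5)
Line 3: ['yellow', 'warm', 'river'] (min_width=17, slack=5)
Line 4: ['compound', 'time', 'pharmacy'] (min_width=22, slack=0)
Line 5: ['lion', 'make', 'rectangle'] (min_width=19, slack=3)
Line 6: ['salt', 'happy', 'wilderness'] (min_width=21, slack=1)
Line 7: ['as'] (min_width=2, slack=20)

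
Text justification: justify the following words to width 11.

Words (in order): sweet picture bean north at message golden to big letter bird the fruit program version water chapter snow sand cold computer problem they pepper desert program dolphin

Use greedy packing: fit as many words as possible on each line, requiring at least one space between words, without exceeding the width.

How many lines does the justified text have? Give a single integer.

Answer: 20

Derivation:
Line 1: ['sweet'] (min_width=5, slack=6)
Line 2: ['picture'] (min_width=7, slack=4)
Line 3: ['bean', 'north'] (min_width=10, slack=1)
Line 4: ['at', 'message'] (min_width=10, slack=1)
Line 5: ['golden', 'to'] (min_width=9, slack=2)
Line 6: ['big', 'letter'] (min_width=10, slack=1)
Line 7: ['bird', 'the'] (min_width=8, slack=3)
Line 8: ['fruit'] (min_width=5, slack=6)
Line 9: ['program'] (min_width=7, slack=4)
Line 10: ['version'] (min_width=7, slack=4)
Line 11: ['water'] (min_width=5, slack=6)
Line 12: ['chapter'] (min_width=7, slack=4)
Line 13: ['snow', 'sand'] (min_width=9, slack=2)
Line 14: ['cold'] (min_width=4, slack=7)
Line 15: ['computer'] (min_width=8, slack=3)
Line 16: ['problem'] (min_width=7, slack=4)
Line 17: ['they', 'pepper'] (min_width=11, slack=0)
Line 18: ['desert'] (min_width=6, slack=5)
Line 19: ['program'] (min_width=7, slack=4)
Line 20: ['dolphin'] (min_width=7, slack=4)
Total lines: 20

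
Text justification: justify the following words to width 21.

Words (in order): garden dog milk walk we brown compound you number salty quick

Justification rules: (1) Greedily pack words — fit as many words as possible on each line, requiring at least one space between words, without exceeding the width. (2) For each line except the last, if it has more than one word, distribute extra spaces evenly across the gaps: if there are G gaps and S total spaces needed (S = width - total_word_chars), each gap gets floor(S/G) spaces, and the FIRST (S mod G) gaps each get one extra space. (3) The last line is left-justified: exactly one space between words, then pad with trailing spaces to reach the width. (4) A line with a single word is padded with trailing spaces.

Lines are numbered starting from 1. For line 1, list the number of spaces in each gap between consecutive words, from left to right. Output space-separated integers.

Answer: 2 1 1

Derivation:
Line 1: ['garden', 'dog', 'milk', 'walk'] (min_width=20, slack=1)
Line 2: ['we', 'brown', 'compound', 'you'] (min_width=21, slack=0)
Line 3: ['number', 'salty', 'quick'] (min_width=18, slack=3)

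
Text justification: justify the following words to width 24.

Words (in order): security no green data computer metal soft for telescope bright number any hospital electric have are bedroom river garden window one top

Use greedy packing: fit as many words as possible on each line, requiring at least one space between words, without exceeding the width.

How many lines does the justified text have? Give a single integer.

Line 1: ['security', 'no', 'green', 'data'] (min_width=22, slack=2)
Line 2: ['computer', 'metal', 'soft', 'for'] (min_width=23, slack=1)
Line 3: ['telescope', 'bright', 'number'] (min_width=23, slack=1)
Line 4: ['any', 'hospital', 'electric'] (min_width=21, slack=3)
Line 5: ['have', 'are', 'bedroom', 'river'] (min_width=22, slack=2)
Line 6: ['garden', 'window', 'one', 'top'] (min_width=21, slack=3)
Total lines: 6

Answer: 6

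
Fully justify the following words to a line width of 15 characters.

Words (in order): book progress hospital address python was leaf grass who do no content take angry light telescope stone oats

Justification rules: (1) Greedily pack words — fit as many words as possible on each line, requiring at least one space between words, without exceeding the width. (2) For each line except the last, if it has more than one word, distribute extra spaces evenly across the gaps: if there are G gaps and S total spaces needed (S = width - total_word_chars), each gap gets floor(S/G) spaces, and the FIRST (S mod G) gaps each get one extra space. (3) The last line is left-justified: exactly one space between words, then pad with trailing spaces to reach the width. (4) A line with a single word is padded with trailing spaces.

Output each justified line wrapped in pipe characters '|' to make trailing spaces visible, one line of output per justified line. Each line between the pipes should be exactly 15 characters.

Line 1: ['book', 'progress'] (min_width=13, slack=2)
Line 2: ['hospital'] (min_width=8, slack=7)
Line 3: ['address', 'python'] (min_width=14, slack=1)
Line 4: ['was', 'leaf', 'grass'] (min_width=14, slack=1)
Line 5: ['who', 'do', 'no'] (min_width=9, slack=6)
Line 6: ['content', 'take'] (min_width=12, slack=3)
Line 7: ['angry', 'light'] (min_width=11, slack=4)
Line 8: ['telescope', 'stone'] (min_width=15, slack=0)
Line 9: ['oats'] (min_width=4, slack=11)

Answer: |book   progress|
|hospital       |
|address  python|
|was  leaf grass|
|who    do    no|
|content    take|
|angry     light|
|telescope stone|
|oats           |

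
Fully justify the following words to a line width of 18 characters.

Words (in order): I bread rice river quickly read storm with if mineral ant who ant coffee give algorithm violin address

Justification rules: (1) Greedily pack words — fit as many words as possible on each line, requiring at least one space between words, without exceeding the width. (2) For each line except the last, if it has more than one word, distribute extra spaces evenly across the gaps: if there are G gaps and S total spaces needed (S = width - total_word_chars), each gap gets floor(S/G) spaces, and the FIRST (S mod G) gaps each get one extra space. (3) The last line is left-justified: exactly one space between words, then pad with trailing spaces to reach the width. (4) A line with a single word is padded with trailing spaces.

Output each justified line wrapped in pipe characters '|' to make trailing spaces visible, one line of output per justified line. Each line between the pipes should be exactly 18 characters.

Answer: |I bread rice river|
|quickly read storm|
|with   if  mineral|
|ant who ant coffee|
|give     algorithm|
|violin address    |

Derivation:
Line 1: ['I', 'bread', 'rice', 'river'] (min_width=18, slack=0)
Line 2: ['quickly', 'read', 'storm'] (min_width=18, slack=0)
Line 3: ['with', 'if', 'mineral'] (min_width=15, slack=3)
Line 4: ['ant', 'who', 'ant', 'coffee'] (min_width=18, slack=0)
Line 5: ['give', 'algorithm'] (min_width=14, slack=4)
Line 6: ['violin', 'address'] (min_width=14, slack=4)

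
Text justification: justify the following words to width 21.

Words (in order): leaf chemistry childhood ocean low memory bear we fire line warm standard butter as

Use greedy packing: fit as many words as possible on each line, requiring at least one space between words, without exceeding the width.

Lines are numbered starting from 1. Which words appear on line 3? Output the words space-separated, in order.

Line 1: ['leaf', 'chemistry'] (min_width=14, slack=7)
Line 2: ['childhood', 'ocean', 'low'] (min_width=19, slack=2)
Line 3: ['memory', 'bear', 'we', 'fire'] (min_width=19, slack=2)
Line 4: ['line', 'warm', 'standard'] (min_width=18, slack=3)
Line 5: ['butter', 'as'] (min_width=9, slack=12)

Answer: memory bear we fire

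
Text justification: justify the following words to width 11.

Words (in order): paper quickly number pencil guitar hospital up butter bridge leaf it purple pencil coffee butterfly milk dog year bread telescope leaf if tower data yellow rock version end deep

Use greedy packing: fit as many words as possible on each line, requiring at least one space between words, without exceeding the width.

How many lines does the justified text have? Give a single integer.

Answer: 20

Derivation:
Line 1: ['paper'] (min_width=5, slack=6)
Line 2: ['quickly'] (min_width=7, slack=4)
Line 3: ['number'] (min_width=6, slack=5)
Line 4: ['pencil'] (min_width=6, slack=5)
Line 5: ['guitar'] (min_width=6, slack=5)
Line 6: ['hospital', 'up'] (min_width=11, slack=0)
Line 7: ['butter'] (min_width=6, slack=5)
Line 8: ['bridge', 'leaf'] (min_width=11, slack=0)
Line 9: ['it', 'purple'] (min_width=9, slack=2)
Line 10: ['pencil'] (min_width=6, slack=5)
Line 11: ['coffee'] (min_width=6, slack=5)
Line 12: ['butterfly'] (min_width=9, slack=2)
Line 13: ['milk', 'dog'] (min_width=8, slack=3)
Line 14: ['year', 'bread'] (min_width=10, slack=1)
Line 15: ['telescope'] (min_width=9, slack=2)
Line 16: ['leaf', 'if'] (min_width=7, slack=4)
Line 17: ['tower', 'data'] (min_width=10, slack=1)
Line 18: ['yellow', 'rock'] (min_width=11, slack=0)
Line 19: ['version', 'end'] (min_width=11, slack=0)
Line 20: ['deep'] (min_width=4, slack=7)
Total lines: 20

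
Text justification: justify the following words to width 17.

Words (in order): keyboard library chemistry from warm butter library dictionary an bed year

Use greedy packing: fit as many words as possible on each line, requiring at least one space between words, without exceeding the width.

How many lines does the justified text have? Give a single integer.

Answer: 6

Derivation:
Line 1: ['keyboard', 'library'] (min_width=16, slack=1)
Line 2: ['chemistry', 'from'] (min_width=14, slack=3)
Line 3: ['warm', 'butter'] (min_width=11, slack=6)
Line 4: ['library'] (min_width=7, slack=10)
Line 5: ['dictionary', 'an', 'bed'] (min_width=17, slack=0)
Line 6: ['year'] (min_width=4, slack=13)
Total lines: 6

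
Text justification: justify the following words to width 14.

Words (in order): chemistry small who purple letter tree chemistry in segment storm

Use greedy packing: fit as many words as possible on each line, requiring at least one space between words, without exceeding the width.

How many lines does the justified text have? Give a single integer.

Answer: 6

Derivation:
Line 1: ['chemistry'] (min_width=9, slack=5)
Line 2: ['small', 'who'] (min_width=9, slack=5)
Line 3: ['purple', 'letter'] (min_width=13, slack=1)
Line 4: ['tree', 'chemistry'] (min_width=14, slack=0)
Line 5: ['in', 'segment'] (min_width=10, slack=4)
Line 6: ['storm'] (min_width=5, slack=9)
Total lines: 6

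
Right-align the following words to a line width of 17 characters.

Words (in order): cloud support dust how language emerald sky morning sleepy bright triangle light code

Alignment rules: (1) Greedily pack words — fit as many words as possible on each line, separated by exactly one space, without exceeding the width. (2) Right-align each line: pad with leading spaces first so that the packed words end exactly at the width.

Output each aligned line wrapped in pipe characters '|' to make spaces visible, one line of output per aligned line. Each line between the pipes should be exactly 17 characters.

Answer: |    cloud support|
|dust how language|
|      emerald sky|
|   morning sleepy|
|  bright triangle|
|       light code|

Derivation:
Line 1: ['cloud', 'support'] (min_width=13, slack=4)
Line 2: ['dust', 'how', 'language'] (min_width=17, slack=0)
Line 3: ['emerald', 'sky'] (min_width=11, slack=6)
Line 4: ['morning', 'sleepy'] (min_width=14, slack=3)
Line 5: ['bright', 'triangle'] (min_width=15, slack=2)
Line 6: ['light', 'code'] (min_width=10, slack=7)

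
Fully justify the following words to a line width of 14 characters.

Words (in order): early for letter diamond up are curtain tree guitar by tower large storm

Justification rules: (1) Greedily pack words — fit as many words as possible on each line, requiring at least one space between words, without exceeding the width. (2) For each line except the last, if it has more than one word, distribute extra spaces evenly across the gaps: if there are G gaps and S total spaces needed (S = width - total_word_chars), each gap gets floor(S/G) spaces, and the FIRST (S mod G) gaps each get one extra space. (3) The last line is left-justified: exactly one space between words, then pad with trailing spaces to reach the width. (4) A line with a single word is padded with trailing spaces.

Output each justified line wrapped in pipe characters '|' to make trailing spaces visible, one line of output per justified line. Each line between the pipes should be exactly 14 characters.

Line 1: ['early', 'for'] (min_width=9, slack=5)
Line 2: ['letter', 'diamond'] (min_width=14, slack=0)
Line 3: ['up', 'are', 'curtain'] (min_width=14, slack=0)
Line 4: ['tree', 'guitar', 'by'] (min_width=14, slack=0)
Line 5: ['tower', 'large'] (min_width=11, slack=3)
Line 6: ['storm'] (min_width=5, slack=9)

Answer: |early      for|
|letter diamond|
|up are curtain|
|tree guitar by|
|tower    large|
|storm         |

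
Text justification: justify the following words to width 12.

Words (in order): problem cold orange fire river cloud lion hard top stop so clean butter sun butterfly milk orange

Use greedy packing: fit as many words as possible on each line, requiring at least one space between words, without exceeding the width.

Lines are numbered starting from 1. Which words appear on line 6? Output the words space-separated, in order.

Line 1: ['problem', 'cold'] (min_width=12, slack=0)
Line 2: ['orange', 'fire'] (min_width=11, slack=1)
Line 3: ['river', 'cloud'] (min_width=11, slack=1)
Line 4: ['lion', 'hard'] (min_width=9, slack=3)
Line 5: ['top', 'stop', 'so'] (min_width=11, slack=1)
Line 6: ['clean', 'butter'] (min_width=12, slack=0)
Line 7: ['sun'] (min_width=3, slack=9)
Line 8: ['butterfly'] (min_width=9, slack=3)
Line 9: ['milk', 'orange'] (min_width=11, slack=1)

Answer: clean butter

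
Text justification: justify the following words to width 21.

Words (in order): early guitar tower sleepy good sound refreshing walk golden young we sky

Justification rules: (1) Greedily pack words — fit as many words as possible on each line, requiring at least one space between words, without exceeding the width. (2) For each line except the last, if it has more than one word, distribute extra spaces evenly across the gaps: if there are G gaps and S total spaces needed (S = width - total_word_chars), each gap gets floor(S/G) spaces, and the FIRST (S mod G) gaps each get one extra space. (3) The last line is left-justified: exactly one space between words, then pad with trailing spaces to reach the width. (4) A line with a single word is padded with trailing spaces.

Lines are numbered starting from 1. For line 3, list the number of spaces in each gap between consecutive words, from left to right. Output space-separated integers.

Line 1: ['early', 'guitar', 'tower'] (min_width=18, slack=3)
Line 2: ['sleepy', 'good', 'sound'] (min_width=17, slack=4)
Line 3: ['refreshing', 'walk'] (min_width=15, slack=6)
Line 4: ['golden', 'young', 'we', 'sky'] (min_width=19, slack=2)

Answer: 7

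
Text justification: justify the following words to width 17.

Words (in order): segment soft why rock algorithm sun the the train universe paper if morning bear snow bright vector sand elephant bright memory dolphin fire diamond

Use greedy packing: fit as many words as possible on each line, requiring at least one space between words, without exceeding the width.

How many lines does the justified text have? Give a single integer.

Line 1: ['segment', 'soft', 'why'] (min_width=16, slack=1)
Line 2: ['rock', 'algorithm'] (min_width=14, slack=3)
Line 3: ['sun', 'the', 'the', 'train'] (min_width=17, slack=0)
Line 4: ['universe', 'paper', 'if'] (min_width=17, slack=0)
Line 5: ['morning', 'bear', 'snow'] (min_width=17, slack=0)
Line 6: ['bright', 'vector'] (min_width=13, slack=4)
Line 7: ['sand', 'elephant'] (min_width=13, slack=4)
Line 8: ['bright', 'memory'] (min_width=13, slack=4)
Line 9: ['dolphin', 'fire'] (min_width=12, slack=5)
Line 10: ['diamond'] (min_width=7, slack=10)
Total lines: 10

Answer: 10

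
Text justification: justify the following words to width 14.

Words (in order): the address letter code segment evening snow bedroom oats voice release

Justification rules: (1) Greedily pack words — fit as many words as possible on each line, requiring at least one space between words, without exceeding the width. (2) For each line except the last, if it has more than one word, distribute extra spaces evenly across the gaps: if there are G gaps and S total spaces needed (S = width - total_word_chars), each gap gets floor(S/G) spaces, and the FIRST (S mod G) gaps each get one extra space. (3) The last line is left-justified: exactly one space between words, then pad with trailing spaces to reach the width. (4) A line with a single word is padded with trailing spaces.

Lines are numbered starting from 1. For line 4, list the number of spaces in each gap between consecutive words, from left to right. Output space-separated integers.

Line 1: ['the', 'address'] (min_width=11, slack=3)
Line 2: ['letter', 'code'] (min_width=11, slack=3)
Line 3: ['segment'] (min_width=7, slack=7)
Line 4: ['evening', 'snow'] (min_width=12, slack=2)
Line 5: ['bedroom', 'oats'] (min_width=12, slack=2)
Line 6: ['voice', 'release'] (min_width=13, slack=1)

Answer: 3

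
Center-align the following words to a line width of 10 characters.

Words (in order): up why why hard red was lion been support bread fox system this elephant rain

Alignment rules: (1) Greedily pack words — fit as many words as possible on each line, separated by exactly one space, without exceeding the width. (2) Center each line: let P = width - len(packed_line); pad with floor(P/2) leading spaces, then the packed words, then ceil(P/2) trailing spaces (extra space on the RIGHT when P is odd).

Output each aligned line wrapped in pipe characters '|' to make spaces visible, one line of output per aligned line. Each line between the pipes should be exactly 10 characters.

Answer: |up why why|
| hard red |
| was lion |
|   been   |
| support  |
|bread fox |
|  system  |
|   this   |
| elephant |
|   rain   |

Derivation:
Line 1: ['up', 'why', 'why'] (min_width=10, slack=0)
Line 2: ['hard', 'red'] (min_width=8, slack=2)
Line 3: ['was', 'lion'] (min_width=8, slack=2)
Line 4: ['been'] (min_width=4, slack=6)
Line 5: ['support'] (min_width=7, slack=3)
Line 6: ['bread', 'fox'] (min_width=9, slack=1)
Line 7: ['system'] (min_width=6, slack=4)
Line 8: ['this'] (min_width=4, slack=6)
Line 9: ['elephant'] (min_width=8, slack=2)
Line 10: ['rain'] (min_width=4, slack=6)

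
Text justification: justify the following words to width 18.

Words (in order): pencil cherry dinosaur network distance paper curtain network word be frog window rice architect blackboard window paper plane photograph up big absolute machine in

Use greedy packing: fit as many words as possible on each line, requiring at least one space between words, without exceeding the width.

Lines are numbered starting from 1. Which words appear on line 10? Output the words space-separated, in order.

Line 1: ['pencil', 'cherry'] (min_width=13, slack=5)
Line 2: ['dinosaur', 'network'] (min_width=16, slack=2)
Line 3: ['distance', 'paper'] (min_width=14, slack=4)
Line 4: ['curtain', 'network'] (min_width=15, slack=3)
Line 5: ['word', 'be', 'frog'] (min_width=12, slack=6)
Line 6: ['window', 'rice'] (min_width=11, slack=7)
Line 7: ['architect'] (min_width=9, slack=9)
Line 8: ['blackboard', 'window'] (min_width=17, slack=1)
Line 9: ['paper', 'plane'] (min_width=11, slack=7)
Line 10: ['photograph', 'up', 'big'] (min_width=17, slack=1)
Line 11: ['absolute', 'machine'] (min_width=16, slack=2)
Line 12: ['in'] (min_width=2, slack=16)

Answer: photograph up big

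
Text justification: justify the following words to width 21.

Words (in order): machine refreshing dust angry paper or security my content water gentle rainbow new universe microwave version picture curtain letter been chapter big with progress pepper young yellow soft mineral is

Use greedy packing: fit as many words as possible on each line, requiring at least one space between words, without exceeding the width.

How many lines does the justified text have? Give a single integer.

Answer: 11

Derivation:
Line 1: ['machine', 'refreshing'] (min_width=18, slack=3)
Line 2: ['dust', 'angry', 'paper', 'or'] (min_width=19, slack=2)
Line 3: ['security', 'my', 'content'] (min_width=19, slack=2)
Line 4: ['water', 'gentle', 'rainbow'] (min_width=20, slack=1)
Line 5: ['new', 'universe'] (min_width=12, slack=9)
Line 6: ['microwave', 'version'] (min_width=17, slack=4)
Line 7: ['picture', 'curtain'] (min_width=15, slack=6)
Line 8: ['letter', 'been', 'chapter'] (min_width=19, slack=2)
Line 9: ['big', 'with', 'progress'] (min_width=17, slack=4)
Line 10: ['pepper', 'young', 'yellow'] (min_width=19, slack=2)
Line 11: ['soft', 'mineral', 'is'] (min_width=15, slack=6)
Total lines: 11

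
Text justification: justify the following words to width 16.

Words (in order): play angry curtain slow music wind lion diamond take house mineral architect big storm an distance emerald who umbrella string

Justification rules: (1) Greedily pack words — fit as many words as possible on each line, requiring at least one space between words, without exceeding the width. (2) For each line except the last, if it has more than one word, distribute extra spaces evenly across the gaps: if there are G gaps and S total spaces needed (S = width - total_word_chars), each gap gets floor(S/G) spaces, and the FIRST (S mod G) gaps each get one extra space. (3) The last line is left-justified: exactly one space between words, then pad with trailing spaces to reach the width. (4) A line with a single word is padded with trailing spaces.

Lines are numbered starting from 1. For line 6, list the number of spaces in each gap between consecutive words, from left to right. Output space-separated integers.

Answer: 4

Derivation:
Line 1: ['play', 'angry'] (min_width=10, slack=6)
Line 2: ['curtain', 'slow'] (min_width=12, slack=4)
Line 3: ['music', 'wind', 'lion'] (min_width=15, slack=1)
Line 4: ['diamond', 'take'] (min_width=12, slack=4)
Line 5: ['house', 'mineral'] (min_width=13, slack=3)
Line 6: ['architect', 'big'] (min_width=13, slack=3)
Line 7: ['storm', 'an'] (min_width=8, slack=8)
Line 8: ['distance', 'emerald'] (min_width=16, slack=0)
Line 9: ['who', 'umbrella'] (min_width=12, slack=4)
Line 10: ['string'] (min_width=6, slack=10)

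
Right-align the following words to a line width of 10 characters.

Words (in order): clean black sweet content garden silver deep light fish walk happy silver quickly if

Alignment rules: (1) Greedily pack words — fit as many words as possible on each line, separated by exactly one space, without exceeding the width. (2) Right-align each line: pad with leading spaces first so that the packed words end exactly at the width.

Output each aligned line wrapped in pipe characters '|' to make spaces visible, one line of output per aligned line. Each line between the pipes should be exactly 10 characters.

Line 1: ['clean'] (min_width=5, slack=5)
Line 2: ['black'] (min_width=5, slack=5)
Line 3: ['sweet'] (min_width=5, slack=5)
Line 4: ['content'] (min_width=7, slack=3)
Line 5: ['garden'] (min_width=6, slack=4)
Line 6: ['silver'] (min_width=6, slack=4)
Line 7: ['deep', 'light'] (min_width=10, slack=0)
Line 8: ['fish', 'walk'] (min_width=9, slack=1)
Line 9: ['happy'] (min_width=5, slack=5)
Line 10: ['silver'] (min_width=6, slack=4)
Line 11: ['quickly', 'if'] (min_width=10, slack=0)

Answer: |     clean|
|     black|
|     sweet|
|   content|
|    garden|
|    silver|
|deep light|
| fish walk|
|     happy|
|    silver|
|quickly if|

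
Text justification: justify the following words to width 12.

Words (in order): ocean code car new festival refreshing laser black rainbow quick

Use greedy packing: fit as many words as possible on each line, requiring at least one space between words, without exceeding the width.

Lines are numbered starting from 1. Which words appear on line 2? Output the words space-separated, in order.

Answer: car new

Derivation:
Line 1: ['ocean', 'code'] (min_width=10, slack=2)
Line 2: ['car', 'new'] (min_width=7, slack=5)
Line 3: ['festival'] (min_width=8, slack=4)
Line 4: ['refreshing'] (min_width=10, slack=2)
Line 5: ['laser', 'black'] (min_width=11, slack=1)
Line 6: ['rainbow'] (min_width=7, slack=5)
Line 7: ['quick'] (min_width=5, slack=7)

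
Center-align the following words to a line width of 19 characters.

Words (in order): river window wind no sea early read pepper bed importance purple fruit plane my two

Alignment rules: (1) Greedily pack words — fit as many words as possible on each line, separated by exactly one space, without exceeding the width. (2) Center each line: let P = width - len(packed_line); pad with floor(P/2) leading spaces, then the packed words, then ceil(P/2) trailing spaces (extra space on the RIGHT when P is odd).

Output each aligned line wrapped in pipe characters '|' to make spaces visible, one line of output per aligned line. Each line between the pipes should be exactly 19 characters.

Line 1: ['river', 'window', 'wind'] (min_width=17, slack=2)
Line 2: ['no', 'sea', 'early', 'read'] (min_width=17, slack=2)
Line 3: ['pepper', 'bed'] (min_width=10, slack=9)
Line 4: ['importance', 'purple'] (min_width=17, slack=2)
Line 5: ['fruit', 'plane', 'my', 'two'] (min_width=18, slack=1)

Answer: | river window wind |
| no sea early read |
|    pepper bed     |
| importance purple |
|fruit plane my two |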